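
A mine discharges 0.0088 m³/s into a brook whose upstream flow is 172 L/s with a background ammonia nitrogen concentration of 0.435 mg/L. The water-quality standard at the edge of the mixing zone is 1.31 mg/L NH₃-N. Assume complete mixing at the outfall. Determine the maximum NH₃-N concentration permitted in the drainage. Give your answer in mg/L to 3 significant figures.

18.4 mg/L

172 L/s = 0.172 m³/s.
Mass balance: 1.31·0.1808 = 0.0088·Cₑ + 0.172·0.435.
Cₑ = (0.2368 − 0.07482) / 0.0088 = 18.41 mg/L.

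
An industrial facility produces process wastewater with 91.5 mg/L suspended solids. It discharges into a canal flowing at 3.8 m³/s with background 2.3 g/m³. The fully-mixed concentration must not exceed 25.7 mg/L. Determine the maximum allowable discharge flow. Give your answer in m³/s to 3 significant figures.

1.35 m³/s

Mass balance at complete mixing: C_std·(Q_w + Q_r) = Q_w·C_e + Q_r·C_b.
Rearranging, Q_w = Q_r·(C_std − C_b)/(C_e − C_std) = 3.8·(25.7 − 2.3) / (91.5 − 25.7) = 1.351 m³/s.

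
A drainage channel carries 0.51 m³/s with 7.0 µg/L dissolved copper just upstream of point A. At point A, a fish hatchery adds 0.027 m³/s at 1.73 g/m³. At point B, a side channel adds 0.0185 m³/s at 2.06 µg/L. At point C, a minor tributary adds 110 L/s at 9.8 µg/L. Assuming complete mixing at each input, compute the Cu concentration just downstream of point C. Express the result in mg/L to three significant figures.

0.0772 mg/L

7.0 µg/L = 0.007 mg/L.
After input A: C = (0.51·0.007 + 0.027·1.73) / 0.537 = 0.09363 mg/L.
2.06 µg/L = 0.00206 mg/L.
After input B: C = (0.537·0.09363 + 0.0185·0.00206) / 0.5555 = 0.09058 mg/L.
110 L/s = 0.11 m³/s.
9.8 µg/L = 0.0098 mg/L.
After input C: C = (0.5555·0.09058 + 0.11·0.0098) / 0.6655 = 0.07723 mg/L.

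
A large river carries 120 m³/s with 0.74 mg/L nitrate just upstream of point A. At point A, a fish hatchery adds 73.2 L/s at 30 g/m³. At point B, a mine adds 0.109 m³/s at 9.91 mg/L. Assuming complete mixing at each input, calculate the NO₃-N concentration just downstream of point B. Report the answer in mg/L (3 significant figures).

73.2 L/s = 0.0732 m³/s.
After input A: C = (120·0.74 + 0.0732·30) / 120.1 = 0.7578 mg/L.
After input B: C = (120.1·0.7578 + 0.109·9.91) / 120.2 = 0.7661 mg/L.

0.766 mg/L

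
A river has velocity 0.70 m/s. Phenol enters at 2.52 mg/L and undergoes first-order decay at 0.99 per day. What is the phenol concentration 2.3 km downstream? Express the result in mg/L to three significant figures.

Travel time t = 2.3 km / 0.70 m/s = 2300/0.70 = 3286 s = 0.03803 d.
First-order decay: C = 2.52·exp(−0.99·0.03803) = 2.52·0.9631 = 2.427 mg/L.

2.43 mg/L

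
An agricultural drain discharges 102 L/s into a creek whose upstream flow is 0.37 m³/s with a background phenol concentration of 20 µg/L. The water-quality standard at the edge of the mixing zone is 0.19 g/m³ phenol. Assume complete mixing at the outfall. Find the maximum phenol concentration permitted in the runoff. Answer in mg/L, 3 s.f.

0.807 mg/L

102 L/s = 0.102 m³/s.
20 µg/L = 0.02 mg/L.
Mass balance: 0.19·0.472 = 0.102·Cₑ + 0.37·0.02.
Cₑ = (0.08968 − 0.0074) / 0.102 = 0.8067 mg/L.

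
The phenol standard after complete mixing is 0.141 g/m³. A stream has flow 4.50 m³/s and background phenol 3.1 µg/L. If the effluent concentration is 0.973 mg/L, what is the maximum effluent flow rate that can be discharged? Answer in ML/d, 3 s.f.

3.1 µg/L = 0.0031 mg/L.
Mass balance at complete mixing: C_std·(Q_w + Q_r) = Q_w·C_e + Q_r·C_b.
Rearranging, Q_w = Q_r·(C_std − C_b)/(C_e − C_std) = 4.50·(0.141 − 0.0031) / (0.973 − 0.141) = 0.7459 m³/s.
= 64.44 ML/d.

64.4 ML/d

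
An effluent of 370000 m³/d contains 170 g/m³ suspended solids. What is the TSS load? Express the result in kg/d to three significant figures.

370000 m³/d = 4.282 m³/s.
Mass flux = Q·C = 4.282 m³/s × 170 g/m³ = 728 g/s.
= 728 g/s × 86.4 = 6.29e+04 kg/d.

62900 kg/d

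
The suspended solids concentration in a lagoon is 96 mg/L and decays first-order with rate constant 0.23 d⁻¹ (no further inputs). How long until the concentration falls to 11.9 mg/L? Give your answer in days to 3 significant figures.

t = ln(C₀/C)/k = ln(96/11.9)/0.23 = 2.088/0.23 = 9.077 d.

9.08 d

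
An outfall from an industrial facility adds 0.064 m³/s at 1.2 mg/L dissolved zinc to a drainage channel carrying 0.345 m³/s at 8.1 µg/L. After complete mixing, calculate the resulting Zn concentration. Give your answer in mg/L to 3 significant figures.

8.1 µg/L = 0.0081 mg/L.
Conservation of mass across the mixing zone: C = (0.064·1.2 + 0.345·0.0081) / (0.064 + 0.345) = 0.07959/0.409 = 0.1946 mg/L.

0.195 mg/L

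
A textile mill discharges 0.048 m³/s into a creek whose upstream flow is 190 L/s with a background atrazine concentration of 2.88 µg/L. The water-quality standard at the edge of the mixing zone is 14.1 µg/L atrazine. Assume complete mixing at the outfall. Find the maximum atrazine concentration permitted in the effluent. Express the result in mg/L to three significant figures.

190 L/s = 0.19 m³/s.
2.88 µg/L = 0.00288 mg/L.
14.1 µg/L = 0.0141 mg/L.
Mass balance: 0.0141·0.238 = 0.048·Cₑ + 0.19·0.00288.
Cₑ = (0.003356 − 0.0005472) / 0.048 = 0.05851 mg/L.

0.0585 mg/L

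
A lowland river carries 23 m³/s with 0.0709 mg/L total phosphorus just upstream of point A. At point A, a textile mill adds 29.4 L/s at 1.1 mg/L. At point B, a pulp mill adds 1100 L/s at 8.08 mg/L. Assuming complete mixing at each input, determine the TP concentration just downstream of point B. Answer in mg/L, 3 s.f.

29.4 L/s = 0.0294 m³/s.
After input A: C = (23·0.0709 + 0.0294·1.1) / 23.03 = 0.07221 mg/L.
1100 L/s = 1.1 m³/s.
After input B: C = (23.03·0.07221 + 1.1·8.08) / 24.13 = 0.4373 mg/L.

0.437 mg/L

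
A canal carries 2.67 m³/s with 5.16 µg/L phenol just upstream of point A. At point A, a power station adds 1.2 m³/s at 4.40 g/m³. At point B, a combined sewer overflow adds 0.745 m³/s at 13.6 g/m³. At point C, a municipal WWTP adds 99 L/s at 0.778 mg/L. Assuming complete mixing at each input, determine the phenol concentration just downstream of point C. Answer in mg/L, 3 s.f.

5.16 µg/L = 0.00516 mg/L.
After input A: C = (2.67·0.00516 + 1.2·4.4) / 3.87 = 1.368 mg/L.
After input B: C = (3.87·1.368 + 0.745·13.6) / 4.615 = 3.343 mg/L.
99 L/s = 0.099 m³/s.
After input C: C = (4.615·3.343 + 0.099·0.778) / 4.714 = 3.289 mg/L.

3.29 mg/L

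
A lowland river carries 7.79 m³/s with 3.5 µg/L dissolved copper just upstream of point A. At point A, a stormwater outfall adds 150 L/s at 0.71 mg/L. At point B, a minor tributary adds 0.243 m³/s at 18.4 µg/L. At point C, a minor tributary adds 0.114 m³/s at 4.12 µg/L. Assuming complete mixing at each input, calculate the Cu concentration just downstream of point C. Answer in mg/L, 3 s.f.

3.5 µg/L = 0.0035 mg/L.
150 L/s = 0.15 m³/s.
After input A: C = (7.79·0.0035 + 0.15·0.71) / 7.94 = 0.01685 mg/L.
18.4 µg/L = 0.0184 mg/L.
After input B: C = (7.94·0.01685 + 0.243·0.0184) / 8.183 = 0.01689 mg/L.
4.12 µg/L = 0.00412 mg/L.
After input C: C = (8.183·0.01689 + 0.114·0.00412) / 8.297 = 0.01672 mg/L.

0.0167 mg/L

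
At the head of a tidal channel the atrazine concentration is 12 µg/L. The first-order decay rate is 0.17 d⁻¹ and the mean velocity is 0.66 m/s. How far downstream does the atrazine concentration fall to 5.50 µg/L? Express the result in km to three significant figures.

From C = C₀·e^(−kt), t = ln(C₀/C)/k = ln(12/5.50)/0.17 = 0.7802/0.17 = 4.589 d.
Distance = v·t = 0.66 m/s × 3.965e+05 s = 2.617e+05 m = 261.7 km.

262 km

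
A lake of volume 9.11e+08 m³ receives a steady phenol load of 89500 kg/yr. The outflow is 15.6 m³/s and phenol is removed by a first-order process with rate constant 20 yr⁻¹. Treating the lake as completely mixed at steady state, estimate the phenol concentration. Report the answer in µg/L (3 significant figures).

4.78 µg/L

Outflow Q = 15.6 m³/s × 3.156e+07 s/yr = 4.923e+08 m³/yr.
Steady-state CSTR mass balance: W = Q·C + k·V·C, so C = W/(Q + kV).
Q + kV = 4.923e+08 + 20·9.11e+08 = 1.871e+10 m³/yr.
C = 89500/1.871e+10 = 4.783e-06 kg/m³ = 0.004783 mg/L = 4.783 µg/L.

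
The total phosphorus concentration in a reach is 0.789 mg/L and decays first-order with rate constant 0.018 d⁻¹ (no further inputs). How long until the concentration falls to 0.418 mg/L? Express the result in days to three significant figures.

35.3 d

t = ln(C₀/C)/k = ln(0.789/0.418)/0.018 = 0.6353/0.018 = 35.29 d.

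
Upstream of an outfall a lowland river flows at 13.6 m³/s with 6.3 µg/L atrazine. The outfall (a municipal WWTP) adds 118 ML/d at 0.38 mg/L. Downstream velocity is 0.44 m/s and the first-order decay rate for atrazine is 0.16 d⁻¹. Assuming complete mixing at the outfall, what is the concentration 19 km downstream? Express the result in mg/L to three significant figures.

0.0373 mg/L

118 ML/d = 1.366 m³/s.
6.3 µg/L = 0.0063 mg/L.
After complete mixing, C₀ = (1.366·0.38 + 13.6·0.0063) / 14.97 = 0.0404 mg/L.
Travel time t = 1.9e+04 m / 0.44 m/s = 4.318e+04 s = 0.4998 d.
C = 0.0404·exp(−0.16·0.4998) = 0.0404·0.9231 = 0.0373 mg/L.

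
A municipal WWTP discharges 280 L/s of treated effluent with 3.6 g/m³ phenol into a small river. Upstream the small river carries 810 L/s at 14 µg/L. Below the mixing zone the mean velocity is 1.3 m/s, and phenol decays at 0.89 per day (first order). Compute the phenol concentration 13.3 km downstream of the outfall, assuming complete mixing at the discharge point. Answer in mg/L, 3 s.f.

280 L/s = 0.28 m³/s.
810 L/s = 0.81 m³/s.
14 µg/L = 0.014 mg/L.
After complete mixing, C₀ = (0.28·3.6 + 0.81·0.014) / 1.09 = 0.9352 mg/L.
Travel time t = 1.33e+04 m / 1.3 m/s = 1.023e+04 s = 0.1184 d.
C = 0.9352·exp(−0.89·0.1184) = 0.9352·0.9 = 0.8416 mg/L.

0.842 mg/L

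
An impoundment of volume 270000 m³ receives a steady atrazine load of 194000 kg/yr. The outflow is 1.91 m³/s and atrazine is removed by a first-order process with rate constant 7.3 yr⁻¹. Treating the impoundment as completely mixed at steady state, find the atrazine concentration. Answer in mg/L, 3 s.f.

Outflow Q = 1.91 m³/s × 3.156e+07 s/yr = 6.028e+07 m³/yr.
Steady-state CSTR mass balance: W = Q·C + k·V·C, so C = W/(Q + kV).
Q + kV = 6.028e+07 + 7.3·270000 = 6.225e+07 m³/yr.
C = 194000/6.225e+07 = 0.003117 kg/m³ = 3.117 mg/L.

3.12 mg/L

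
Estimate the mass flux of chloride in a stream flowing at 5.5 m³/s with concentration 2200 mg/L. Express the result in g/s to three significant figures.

12100 g/s

Mass flux = Q·C = 5.5 m³/s × 2200 g/m³ = 1.21e+04 g/s.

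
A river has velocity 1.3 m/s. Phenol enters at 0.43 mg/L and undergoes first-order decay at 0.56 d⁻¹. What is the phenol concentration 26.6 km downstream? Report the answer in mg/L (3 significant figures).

0.377 mg/L

Travel time t = 26.6 km / 1.3 m/s = 2.66e+04/1.3 = 2.046e+04 s = 0.2368 d.
First-order decay: C = 0.43·exp(−0.56·0.2368) = 0.43·0.8758 = 0.3766 mg/L.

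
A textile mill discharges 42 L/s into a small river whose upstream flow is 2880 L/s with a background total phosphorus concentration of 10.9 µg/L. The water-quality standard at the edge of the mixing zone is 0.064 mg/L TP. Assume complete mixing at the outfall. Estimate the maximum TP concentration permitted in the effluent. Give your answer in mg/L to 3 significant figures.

3.71 mg/L

42 L/s = 0.042 m³/s.
2880 L/s = 2.88 m³/s.
10.9 µg/L = 0.0109 mg/L.
Mass balance: 0.064·2.922 = 0.042·Cₑ + 2.88·0.0109.
Cₑ = (0.187 − 0.03139) / 0.042 = 3.705 mg/L.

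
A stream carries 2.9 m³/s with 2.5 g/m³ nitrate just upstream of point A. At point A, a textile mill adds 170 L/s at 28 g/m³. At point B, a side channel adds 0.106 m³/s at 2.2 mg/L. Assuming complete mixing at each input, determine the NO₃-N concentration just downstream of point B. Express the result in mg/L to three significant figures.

3.85 mg/L

170 L/s = 0.17 m³/s.
After input A: C = (2.9·2.5 + 0.17·28) / 3.07 = 3.912 mg/L.
After input B: C = (3.07·3.912 + 0.106·2.2) / 3.176 = 3.855 mg/L.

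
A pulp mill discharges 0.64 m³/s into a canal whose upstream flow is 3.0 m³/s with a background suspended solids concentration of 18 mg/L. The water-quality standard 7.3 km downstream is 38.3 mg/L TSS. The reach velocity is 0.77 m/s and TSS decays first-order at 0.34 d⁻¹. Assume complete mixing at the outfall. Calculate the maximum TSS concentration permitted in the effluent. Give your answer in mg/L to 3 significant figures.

142 mg/L

Travel time to the compliance point: t = 7300/0.77 = 9481 s = 0.1097 d; decay factor exp(−0.34·0.1097) = 0.9634.
So the concentration just after mixing may be at most 38.3/0.9634 = 39.76 mg/L.
Mass balance: 39.76·3.64 = 0.64·Cₑ + 3·18.
Cₑ = (144.7 − 54) / 0.64 = 141.7 mg/L.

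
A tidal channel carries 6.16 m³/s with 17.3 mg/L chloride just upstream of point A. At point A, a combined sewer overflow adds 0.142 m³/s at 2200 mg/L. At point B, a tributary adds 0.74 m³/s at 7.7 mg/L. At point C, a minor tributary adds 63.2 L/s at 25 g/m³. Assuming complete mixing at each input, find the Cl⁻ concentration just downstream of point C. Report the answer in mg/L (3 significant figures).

After input A: C = (6.16·17.3 + 0.142·2200) / 6.302 = 66.48 mg/L.
After input B: C = (6.302·66.48 + 0.74·7.7) / 7.042 = 60.3 mg/L.
63.2 L/s = 0.0632 m³/s.
After input C: C = (7.042·60.3 + 0.0632·25) / 7.105 = 59.99 mg/L.

60.0 mg/L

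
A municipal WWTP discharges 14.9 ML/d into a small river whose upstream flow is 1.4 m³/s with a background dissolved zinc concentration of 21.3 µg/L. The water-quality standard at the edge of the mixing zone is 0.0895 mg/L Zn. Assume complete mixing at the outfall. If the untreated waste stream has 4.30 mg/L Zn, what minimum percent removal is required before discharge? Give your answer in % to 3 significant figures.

14.9 ML/d = 0.1725 m³/s.
21.3 µg/L = 0.0213 mg/L.
Mass balance: 0.0895·1.572 = 0.1725·Cₑ + 1.4·0.0213.
Cₑ = (0.1407 − 0.02982) / 0.1725 = 0.6432 mg/L.
Required removal = 1 − 0.6432/4.30 = 85.04 %.

85.0 %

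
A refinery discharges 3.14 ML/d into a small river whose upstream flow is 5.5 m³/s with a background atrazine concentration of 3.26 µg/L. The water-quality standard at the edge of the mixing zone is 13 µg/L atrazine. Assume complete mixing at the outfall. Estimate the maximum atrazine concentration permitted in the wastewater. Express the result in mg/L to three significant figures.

1.49 mg/L

3.14 ML/d = 0.03634 m³/s.
3.26 µg/L = 0.00326 mg/L.
13 µg/L = 0.013 mg/L.
Mass balance: 0.013·5.536 = 0.03634·Cₑ + 5.5·0.00326.
Cₑ = (0.07197 − 0.01793) / 0.03634 = 1.487 mg/L.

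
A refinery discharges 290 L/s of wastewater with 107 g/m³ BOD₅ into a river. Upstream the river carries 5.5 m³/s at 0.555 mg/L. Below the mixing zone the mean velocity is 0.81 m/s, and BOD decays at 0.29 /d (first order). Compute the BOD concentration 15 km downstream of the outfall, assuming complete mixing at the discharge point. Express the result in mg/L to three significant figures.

5.53 mg/L

290 L/s = 0.29 m³/s.
After complete mixing, C₀ = (0.29·107 + 5.5·0.555) / 5.79 = 5.886 mg/L.
Travel time t = 1.5e+04 m / 0.81 m/s = 1.852e+04 s = 0.2143 d.
C = 5.886·exp(−0.29·0.2143) = 5.886·0.9397 = 5.532 mg/L.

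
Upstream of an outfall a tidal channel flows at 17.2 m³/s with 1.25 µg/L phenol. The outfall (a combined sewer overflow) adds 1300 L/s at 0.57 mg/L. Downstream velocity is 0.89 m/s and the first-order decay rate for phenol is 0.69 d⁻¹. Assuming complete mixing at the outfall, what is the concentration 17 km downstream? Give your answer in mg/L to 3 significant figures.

1300 L/s = 1.3 m³/s.
1.25 µg/L = 0.00125 mg/L.
After complete mixing, C₀ = (1.3·0.57 + 17.2·0.00125) / 18.5 = 0.04122 mg/L.
Travel time t = 1.7e+04 m / 0.89 m/s = 1.91e+04 s = 0.2211 d.
C = 0.04122·exp(−0.69·0.2211) = 0.04122·0.8585 = 0.03539 mg/L.

0.0354 mg/L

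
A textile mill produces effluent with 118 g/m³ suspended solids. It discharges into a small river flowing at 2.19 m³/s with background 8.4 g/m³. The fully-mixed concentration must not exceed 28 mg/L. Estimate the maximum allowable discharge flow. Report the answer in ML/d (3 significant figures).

Mass balance at complete mixing: C_std·(Q_w + Q_r) = Q_w·C_e + Q_r·C_b.
Rearranging, Q_w = Q_r·(C_std − C_b)/(C_e − C_std) = 2.19·(28 − 8.4) / (118 − 28) = 0.4769 m³/s.
= 41.21 ML/d.

41.2 ML/d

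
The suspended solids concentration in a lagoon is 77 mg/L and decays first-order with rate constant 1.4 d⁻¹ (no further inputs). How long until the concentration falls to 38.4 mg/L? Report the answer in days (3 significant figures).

0.497 d

t = ln(C₀/C)/k = ln(77/38.4)/1.4 = 0.6957/1.4 = 0.497 d.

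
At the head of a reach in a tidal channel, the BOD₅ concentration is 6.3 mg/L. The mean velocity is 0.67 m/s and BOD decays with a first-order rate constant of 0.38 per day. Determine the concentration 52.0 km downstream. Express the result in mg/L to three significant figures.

4.48 mg/L

Travel time t = 52.0 km / 0.67 m/s = 5.2e+04/0.67 = 7.761e+04 s = 0.8983 d.
First-order decay: C = 6.3·exp(−0.38·0.8983) = 6.3·0.7108 = 4.478 mg/L.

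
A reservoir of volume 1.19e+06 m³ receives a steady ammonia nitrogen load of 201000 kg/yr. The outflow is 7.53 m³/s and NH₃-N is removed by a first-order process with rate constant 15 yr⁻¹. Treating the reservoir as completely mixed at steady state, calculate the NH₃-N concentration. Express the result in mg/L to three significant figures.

Outflow Q = 7.53 m³/s × 3.156e+07 s/yr = 2.376e+08 m³/yr.
Steady-state CSTR mass balance: W = Q·C + k·V·C, so C = W/(Q + kV).
Q + kV = 2.376e+08 + 15·1.19e+06 = 2.555e+08 m³/yr.
C = 201000/2.555e+08 = 0.0007868 kg/m³ = 0.7868 mg/L.

0.787 mg/L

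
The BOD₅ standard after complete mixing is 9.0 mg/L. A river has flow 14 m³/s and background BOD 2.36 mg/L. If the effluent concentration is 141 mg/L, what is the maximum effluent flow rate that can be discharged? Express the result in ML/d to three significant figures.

Mass balance at complete mixing: C_std·(Q_w + Q_r) = Q_w·C_e + Q_r·C_b.
Rearranging, Q_w = Q_r·(C_std − C_b)/(C_e − C_std) = 14·(9 − 2.36) / (141 − 9) = 0.7042 m³/s.
= 60.85 ML/d.

60.8 ML/d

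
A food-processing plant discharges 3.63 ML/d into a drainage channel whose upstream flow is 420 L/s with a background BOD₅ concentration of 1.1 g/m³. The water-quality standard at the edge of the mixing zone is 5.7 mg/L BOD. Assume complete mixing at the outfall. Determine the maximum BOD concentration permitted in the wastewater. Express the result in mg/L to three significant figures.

3.63 ML/d = 0.04201 m³/s.
420 L/s = 0.42 m³/s.
Mass balance: 5.7·0.462 = 0.04201·Cₑ + 0.42·1.1.
Cₑ = (2.633 − 0.462) / 0.04201 = 51.68 mg/L.

51.7 mg/L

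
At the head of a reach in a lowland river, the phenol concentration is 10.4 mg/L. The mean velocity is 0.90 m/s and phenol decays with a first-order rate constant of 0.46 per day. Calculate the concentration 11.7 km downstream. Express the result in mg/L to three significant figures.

Travel time t = 11.7 km / 0.90 m/s = 1.17e+04/0.90 = 1.3e+04 s = 0.1505 d.
First-order decay: C = 10.4·exp(−0.46·0.1505) = 10.4·0.9331 = 9.705 mg/L.

9.70 mg/L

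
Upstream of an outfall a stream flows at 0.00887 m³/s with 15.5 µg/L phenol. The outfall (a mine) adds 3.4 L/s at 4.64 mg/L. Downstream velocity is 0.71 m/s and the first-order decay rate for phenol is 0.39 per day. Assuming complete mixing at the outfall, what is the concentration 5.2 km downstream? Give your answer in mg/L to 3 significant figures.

3.4 L/s = 0.0034 m³/s.
15.5 µg/L = 0.0155 mg/L.
After complete mixing, C₀ = (0.0034·4.64 + 0.00887·0.0155) / 0.01227 = 1.297 mg/L.
Travel time t = 5200 m / 0.71 m/s = 7324 s = 0.08477 d.
C = 1.297·exp(−0.39·0.08477) = 1.297·0.9675 = 1.255 mg/L.

1.25 mg/L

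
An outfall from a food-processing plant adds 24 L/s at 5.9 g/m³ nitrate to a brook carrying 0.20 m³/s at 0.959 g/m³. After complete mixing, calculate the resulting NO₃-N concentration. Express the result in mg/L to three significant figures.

24 L/s = 0.024 m³/s.
By mass balance at complete mixing, C = (0.024·5.9 + 0.2·0.959) / (0.024 + 0.2) = 0.3334/0.224 = 1.488 mg/L.

1.49 mg/L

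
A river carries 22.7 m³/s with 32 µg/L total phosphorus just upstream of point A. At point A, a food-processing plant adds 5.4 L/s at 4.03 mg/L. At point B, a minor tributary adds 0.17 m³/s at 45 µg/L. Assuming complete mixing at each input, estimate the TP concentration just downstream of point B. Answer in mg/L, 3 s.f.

32 µg/L = 0.032 mg/L.
5.4 L/s = 0.0054 m³/s.
After input A: C = (22.7·0.032 + 0.0054·4.03) / 22.71 = 0.03295 mg/L.
45 µg/L = 0.045 mg/L.
After input B: C = (22.71·0.03295 + 0.17·0.045) / 22.88 = 0.03304 mg/L.

0.0330 mg/L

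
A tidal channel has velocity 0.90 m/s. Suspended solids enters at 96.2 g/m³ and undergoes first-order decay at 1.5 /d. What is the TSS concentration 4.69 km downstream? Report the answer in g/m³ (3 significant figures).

87.9 g/m³

Travel time t = 4.69 km / 0.90 m/s = 4690/0.90 = 5211 s = 0.06031 d.
First-order decay: C = 96.2·exp(−1.5·0.06031) = 96.2·0.9135 = 87.88 g/m³.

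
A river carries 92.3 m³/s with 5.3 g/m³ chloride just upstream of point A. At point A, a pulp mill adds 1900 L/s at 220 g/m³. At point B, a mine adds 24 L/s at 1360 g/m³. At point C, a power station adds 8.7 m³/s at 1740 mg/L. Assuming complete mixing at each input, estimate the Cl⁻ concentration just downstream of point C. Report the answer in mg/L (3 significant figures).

1900 L/s = 1.9 m³/s.
After input A: C = (92.3·5.3 + 1.9·220) / 94.2 = 9.63 mg/L.
24 L/s = 0.024 m³/s.
After input B: C = (94.2·9.63 + 0.024·1360) / 94.22 = 9.974 mg/L.
After input C: C = (94.22·9.974 + 8.7·1740) / 102.9 = 156.2 mg/L.

156 mg/L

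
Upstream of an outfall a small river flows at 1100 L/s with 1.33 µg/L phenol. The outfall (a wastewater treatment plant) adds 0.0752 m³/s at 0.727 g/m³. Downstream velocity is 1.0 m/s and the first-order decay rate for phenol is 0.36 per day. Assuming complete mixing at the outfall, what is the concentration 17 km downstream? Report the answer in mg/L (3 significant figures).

0.0445 mg/L

1100 L/s = 1.1 m³/s.
1.33 µg/L = 0.00133 mg/L.
After complete mixing, C₀ = (0.0752·0.727 + 1.1·0.00133) / 1.175 = 0.04776 mg/L.
Travel time t = 1.7e+04 m / 1.0 m/s = 1.7e+04 s = 0.1968 d.
C = 0.04776·exp(−0.36·0.1968) = 0.04776·0.9316 = 0.0445 mg/L.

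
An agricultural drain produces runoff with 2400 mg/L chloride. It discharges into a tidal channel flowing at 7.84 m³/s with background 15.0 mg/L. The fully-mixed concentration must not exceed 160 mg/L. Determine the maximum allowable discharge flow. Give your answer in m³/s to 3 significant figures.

Mass balance at complete mixing: C_std·(Q_w + Q_r) = Q_w·C_e + Q_r·C_b.
Rearranging, Q_w = Q_r·(C_std − C_b)/(C_e − C_std) = 7.84·(160 − 15) / (2400 − 160) = 0.5075 m³/s.

0.507 m³/s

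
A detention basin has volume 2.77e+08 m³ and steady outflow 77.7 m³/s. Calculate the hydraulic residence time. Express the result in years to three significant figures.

0.113 yr

Q = 77.7 m³/s × 3.156e+07 s/yr = 2.452e+09 m³/yr.
Hydraulic residence time τ = V/Q = 2.77e+08/2.452e+09 = 0.113 yr.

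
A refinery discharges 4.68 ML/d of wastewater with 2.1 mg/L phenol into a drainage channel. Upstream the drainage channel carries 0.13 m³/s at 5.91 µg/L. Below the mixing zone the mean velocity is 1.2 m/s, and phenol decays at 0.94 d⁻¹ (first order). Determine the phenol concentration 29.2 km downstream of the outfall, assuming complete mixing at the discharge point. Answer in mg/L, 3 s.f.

4.68 ML/d = 0.05417 m³/s.
5.91 µg/L = 0.00591 mg/L.
After complete mixing, C₀ = (0.05417·2.1 + 0.13·0.00591) / 0.1842 = 0.6218 mg/L.
Travel time t = 2.92e+04 m / 1.2 m/s = 2.433e+04 s = 0.2816 d.
C = 0.6218·exp(−0.94·0.2816) = 0.6218·0.7674 = 0.4772 mg/L.

0.477 mg/L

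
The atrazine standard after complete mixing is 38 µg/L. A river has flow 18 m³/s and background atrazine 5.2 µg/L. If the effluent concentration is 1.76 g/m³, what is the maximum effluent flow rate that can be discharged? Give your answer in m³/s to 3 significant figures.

0.343 m³/s

5.2 µg/L = 0.0052 mg/L.
38 µg/L = 0.038 mg/L.
Mass balance at complete mixing: C_std·(Q_w + Q_r) = Q_w·C_e + Q_r·C_b.
Rearranging, Q_w = Q_r·(C_std − C_b)/(C_e − C_std) = 18·(0.038 − 0.0052) / (1.76 − 0.038) = 0.3429 m³/s.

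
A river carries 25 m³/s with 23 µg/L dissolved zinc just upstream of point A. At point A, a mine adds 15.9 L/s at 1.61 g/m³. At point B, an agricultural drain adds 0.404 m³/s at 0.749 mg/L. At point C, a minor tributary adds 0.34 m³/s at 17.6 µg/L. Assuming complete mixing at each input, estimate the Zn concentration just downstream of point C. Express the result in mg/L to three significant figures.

23 µg/L = 0.023 mg/L.
15.9 L/s = 0.0159 m³/s.
After input A: C = (25·0.023 + 0.0159·1.61) / 25.02 = 0.02401 mg/L.
After input B: C = (25.02·0.02401 + 0.404·0.749) / 25.42 = 0.03553 mg/L.
17.6 µg/L = 0.0176 mg/L.
After input C: C = (25.42·0.03553 + 0.34·0.0176) / 25.76 = 0.03529 mg/L.

0.0353 mg/L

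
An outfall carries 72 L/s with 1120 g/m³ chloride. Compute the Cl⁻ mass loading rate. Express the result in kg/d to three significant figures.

72 L/s = 0.072 m³/s.
Mass flux = Q·C = 0.072 m³/s × 1120 g/m³ = 80.64 g/s.
= 80.64 g/s × 86.4 = 6967 kg/d.

6970 kg/d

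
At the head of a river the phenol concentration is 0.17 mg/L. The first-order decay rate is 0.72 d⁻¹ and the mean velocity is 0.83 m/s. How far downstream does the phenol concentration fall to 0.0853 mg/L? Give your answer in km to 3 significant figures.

From C = C₀·e^(−kt), t = ln(C₀/C)/k = ln(0.17/0.0853)/0.72 = 0.6896/0.72 = 0.9578 d.
Distance = v·t = 0.83 m/s × 8.275e+04 s = 6.869e+04 m = 68.69 km.

68.7 km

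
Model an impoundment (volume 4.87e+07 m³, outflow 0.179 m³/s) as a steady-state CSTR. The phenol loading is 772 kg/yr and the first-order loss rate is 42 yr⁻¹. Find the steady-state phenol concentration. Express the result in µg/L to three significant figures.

0.376 µg/L

Outflow Q = 0.179 m³/s × 3.156e+07 s/yr = 5.649e+06 m³/yr.
Steady-state CSTR mass balance: W = Q·C + k·V·C, so C = W/(Q + kV).
Q + kV = 5.649e+06 + 42·4.87e+07 = 2.051e+09 m³/yr.
C = 772/2.051e+09 = 3.764e-07 kg/m³ = 0.0003764 mg/L = 0.3764 µg/L.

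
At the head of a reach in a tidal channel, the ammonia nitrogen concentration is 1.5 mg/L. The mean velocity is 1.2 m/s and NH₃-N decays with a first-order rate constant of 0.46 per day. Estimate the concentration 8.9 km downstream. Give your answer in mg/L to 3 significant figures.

Travel time t = 8.9 km / 1.2 m/s = 8900/1.2 = 7417 s = 0.08584 d.
First-order decay: C = 1.5·exp(−0.46·0.08584) = 1.5·0.9613 = 1.442 mg/L.

1.44 mg/L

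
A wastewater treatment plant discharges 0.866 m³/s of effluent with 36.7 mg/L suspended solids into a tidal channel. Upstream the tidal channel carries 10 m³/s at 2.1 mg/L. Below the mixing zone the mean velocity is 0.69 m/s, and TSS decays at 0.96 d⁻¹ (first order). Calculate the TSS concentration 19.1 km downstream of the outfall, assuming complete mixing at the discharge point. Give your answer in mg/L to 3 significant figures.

3.57 mg/L

After complete mixing, C₀ = (0.866·36.7 + 10·2.1) / 10.87 = 4.858 mg/L.
Travel time t = 1.91e+04 m / 0.69 m/s = 2.768e+04 s = 0.3204 d.
C = 4.858·exp(−0.96·0.3204) = 4.858·0.7352 = 3.571 mg/L.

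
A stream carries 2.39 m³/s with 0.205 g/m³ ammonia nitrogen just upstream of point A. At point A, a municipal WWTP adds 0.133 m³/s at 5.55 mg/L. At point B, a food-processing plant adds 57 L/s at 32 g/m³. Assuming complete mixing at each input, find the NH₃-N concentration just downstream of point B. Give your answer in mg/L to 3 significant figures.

1.18 mg/L

After input A: C = (2.39·0.205 + 0.133·5.55) / 2.523 = 0.4868 mg/L.
57 L/s = 0.057 m³/s.
After input B: C = (2.523·0.4868 + 0.057·32) / 2.58 = 1.183 mg/L.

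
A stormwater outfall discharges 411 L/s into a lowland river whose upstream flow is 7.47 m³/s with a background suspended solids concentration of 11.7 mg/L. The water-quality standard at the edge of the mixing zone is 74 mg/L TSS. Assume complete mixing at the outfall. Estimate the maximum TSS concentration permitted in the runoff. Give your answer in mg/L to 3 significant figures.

1210 mg/L

411 L/s = 0.411 m³/s.
Mass balance: 74·7.881 = 0.411·Cₑ + 7.47·11.7.
Cₑ = (583.2 − 87.4) / 0.411 = 1206 mg/L.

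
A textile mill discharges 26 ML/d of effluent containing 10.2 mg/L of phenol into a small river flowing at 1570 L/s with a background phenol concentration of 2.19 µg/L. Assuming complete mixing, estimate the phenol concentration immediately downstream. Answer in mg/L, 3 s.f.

26 ML/d = 0.3009 m³/s.
1570 L/s = 1.57 m³/s.
2.19 µg/L = 0.00219 mg/L.
Flow-weighted mixing gives C = (0.3009·10.2 + 1.57·0.00219) / (0.3009 + 1.57) = 3.073/1.871 = 1.642 mg/L.

1.64 mg/L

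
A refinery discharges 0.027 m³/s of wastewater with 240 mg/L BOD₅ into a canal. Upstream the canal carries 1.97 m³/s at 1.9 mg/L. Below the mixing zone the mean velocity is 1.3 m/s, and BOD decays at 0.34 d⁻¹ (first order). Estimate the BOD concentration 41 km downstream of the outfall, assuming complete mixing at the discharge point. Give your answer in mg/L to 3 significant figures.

4.52 mg/L

After complete mixing, C₀ = (0.027·240 + 1.97·1.9) / 1.997 = 5.119 mg/L.
Travel time t = 4.1e+04 m / 1.3 m/s = 3.154e+04 s = 0.365 d.
C = 5.119·exp(−0.34·0.365) = 5.119·0.8833 = 4.522 mg/L.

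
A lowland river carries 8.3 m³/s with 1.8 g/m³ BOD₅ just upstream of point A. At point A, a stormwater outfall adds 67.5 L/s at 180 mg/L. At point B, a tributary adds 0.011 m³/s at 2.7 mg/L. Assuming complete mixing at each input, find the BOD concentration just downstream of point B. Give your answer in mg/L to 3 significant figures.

3.24 mg/L

67.5 L/s = 0.0675 m³/s.
After input A: C = (8.3·1.8 + 0.0675·180) / 8.368 = 3.238 mg/L.
After input B: C = (8.368·3.238 + 0.011·2.7) / 8.379 = 3.237 mg/L.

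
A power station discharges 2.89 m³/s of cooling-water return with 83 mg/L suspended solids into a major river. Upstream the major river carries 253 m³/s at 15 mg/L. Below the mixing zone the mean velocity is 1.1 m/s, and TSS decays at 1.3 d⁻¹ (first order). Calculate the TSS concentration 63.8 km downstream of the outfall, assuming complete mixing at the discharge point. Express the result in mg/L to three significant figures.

After complete mixing, C₀ = (2.89·83 + 253·15) / 255.9 = 15.77 mg/L.
Travel time t = 6.38e+04 m / 1.1 m/s = 5.8e+04 s = 0.6713 d.
C = 15.77·exp(−1.3·0.6713) = 15.77·0.4178 = 6.588 mg/L.

6.59 mg/L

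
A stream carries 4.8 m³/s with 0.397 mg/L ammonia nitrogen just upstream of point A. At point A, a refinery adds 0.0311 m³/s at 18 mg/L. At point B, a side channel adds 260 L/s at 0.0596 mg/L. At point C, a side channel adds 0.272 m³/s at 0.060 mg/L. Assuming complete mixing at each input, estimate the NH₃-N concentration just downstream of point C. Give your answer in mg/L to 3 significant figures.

0.466 mg/L

After input A: C = (4.8·0.397 + 0.0311·18) / 4.831 = 0.5103 mg/L.
260 L/s = 0.26 m³/s.
After input B: C = (4.831·0.5103 + 0.26·0.0596) / 5.091 = 0.4873 mg/L.
After input C: C = (5.091·0.4873 + 0.272·0.06) / 5.363 = 0.4656 mg/L.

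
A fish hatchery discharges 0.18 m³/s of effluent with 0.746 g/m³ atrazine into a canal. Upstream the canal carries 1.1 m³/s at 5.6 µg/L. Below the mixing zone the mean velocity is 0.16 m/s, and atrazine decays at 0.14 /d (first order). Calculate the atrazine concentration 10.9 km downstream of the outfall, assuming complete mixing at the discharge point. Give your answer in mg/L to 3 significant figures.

5.6 µg/L = 0.0056 mg/L.
After complete mixing, C₀ = (0.18·0.746 + 1.1·0.0056) / 1.28 = 0.1097 mg/L.
Travel time t = 1.09e+04 m / 0.16 m/s = 6.812e+04 s = 0.7885 d.
C = 0.1097·exp(−0.14·0.7885) = 0.1097·0.8955 = 0.09825 mg/L.

0.0983 mg/L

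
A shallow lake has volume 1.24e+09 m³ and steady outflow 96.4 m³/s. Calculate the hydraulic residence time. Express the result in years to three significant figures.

Q = 96.4 m³/s × 3.156e+07 s/yr = 3.042e+09 m³/yr.
Hydraulic residence time τ = V/Q = 1.24e+09/3.042e+09 = 0.4076 yr.

0.408 yr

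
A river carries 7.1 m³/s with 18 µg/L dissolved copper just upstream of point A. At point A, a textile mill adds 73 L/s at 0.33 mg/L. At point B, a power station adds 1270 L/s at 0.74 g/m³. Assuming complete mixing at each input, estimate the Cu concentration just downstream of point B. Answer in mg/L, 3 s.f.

0.129 mg/L

18 µg/L = 0.018 mg/L.
73 L/s = 0.073 m³/s.
After input A: C = (7.1·0.018 + 0.073·0.33) / 7.173 = 0.02118 mg/L.
1270 L/s = 1.27 m³/s.
After input B: C = (7.173·0.02118 + 1.27·0.74) / 8.443 = 0.1293 mg/L.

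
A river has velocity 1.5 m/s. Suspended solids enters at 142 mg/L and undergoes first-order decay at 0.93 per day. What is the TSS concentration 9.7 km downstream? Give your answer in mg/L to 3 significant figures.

132 mg/L

Travel time t = 9.7 km / 1.5 m/s = 9700/1.5 = 6467 s = 0.07485 d.
First-order decay: C = 142·exp(−0.93·0.07485) = 142·0.9328 = 132.5 mg/L.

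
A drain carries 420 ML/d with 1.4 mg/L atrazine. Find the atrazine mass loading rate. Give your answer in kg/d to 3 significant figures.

420 ML/d = 4.861 m³/s.
Mass flux = Q·C = 4.861 m³/s × 1.4 g/m³ = 6.806 g/s.
= 6.806 g/s × 86.4 = 588 kg/d.

588 kg/d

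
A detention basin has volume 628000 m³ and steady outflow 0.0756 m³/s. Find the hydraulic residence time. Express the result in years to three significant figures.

Q = 0.0756 m³/s × 3.156e+07 s/yr = 2.386e+06 m³/yr.
Hydraulic residence time τ = V/Q = 628000/2.386e+06 = 0.2632 yr.

0.263 yr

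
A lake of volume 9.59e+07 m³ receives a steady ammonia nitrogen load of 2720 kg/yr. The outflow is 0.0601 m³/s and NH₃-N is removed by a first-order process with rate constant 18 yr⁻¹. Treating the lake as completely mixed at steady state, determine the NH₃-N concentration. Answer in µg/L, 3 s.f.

Outflow Q = 0.0601 m³/s × 3.156e+07 s/yr = 1.897e+06 m³/yr.
Steady-state CSTR mass balance: W = Q·C + k·V·C, so C = W/(Q + kV).
Q + kV = 1.897e+06 + 18·9.59e+07 = 1.728e+09 m³/yr.
C = 2720/1.728e+09 = 1.574e-06 kg/m³ = 0.001574 mg/L = 1.574 µg/L.

1.57 µg/L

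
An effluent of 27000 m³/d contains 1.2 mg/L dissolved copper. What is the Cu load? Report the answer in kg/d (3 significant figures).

32.4 kg/d

27000 m³/d = 0.3125 m³/s.
Mass flux = Q·C = 0.3125 m³/s × 1.2 g/m³ = 0.375 g/s.
= 0.375 g/s × 86.4 = 32.4 kg/d.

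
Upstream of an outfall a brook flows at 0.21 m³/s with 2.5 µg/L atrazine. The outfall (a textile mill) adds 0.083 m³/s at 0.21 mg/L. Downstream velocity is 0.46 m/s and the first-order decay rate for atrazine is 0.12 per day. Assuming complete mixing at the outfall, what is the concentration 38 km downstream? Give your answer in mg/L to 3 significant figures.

2.5 µg/L = 0.0025 mg/L.
After complete mixing, C₀ = (0.083·0.21 + 0.21·0.0025) / 0.293 = 0.06128 mg/L.
Travel time t = 3.8e+04 m / 0.46 m/s = 8.261e+04 s = 0.9561 d.
C = 0.06128·exp(−0.12·0.9561) = 0.06128·0.8916 = 0.05464 mg/L.

0.0546 mg/L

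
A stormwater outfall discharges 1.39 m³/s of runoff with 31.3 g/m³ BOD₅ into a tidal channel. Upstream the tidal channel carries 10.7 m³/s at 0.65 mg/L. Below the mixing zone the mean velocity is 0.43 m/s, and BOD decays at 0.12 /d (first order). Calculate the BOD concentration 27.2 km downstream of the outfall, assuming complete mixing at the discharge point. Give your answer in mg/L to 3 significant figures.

3.82 mg/L

After complete mixing, C₀ = (1.39·31.3 + 10.7·0.65) / 12.09 = 4.174 mg/L.
Travel time t = 2.72e+04 m / 0.43 m/s = 6.326e+04 s = 0.7321 d.
C = 4.174·exp(−0.12·0.7321) = 4.174·0.9159 = 3.823 mg/L.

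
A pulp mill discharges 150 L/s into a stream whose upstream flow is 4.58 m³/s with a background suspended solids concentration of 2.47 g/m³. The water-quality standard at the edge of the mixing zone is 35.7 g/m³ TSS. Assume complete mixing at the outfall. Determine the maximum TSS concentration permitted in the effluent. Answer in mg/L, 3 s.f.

1050 mg/L

150 L/s = 0.15 m³/s.
Mass balance: 35.7·4.73 = 0.15·Cₑ + 4.58·2.47.
Cₑ = (168.9 − 11.31) / 0.15 = 1050 mg/L.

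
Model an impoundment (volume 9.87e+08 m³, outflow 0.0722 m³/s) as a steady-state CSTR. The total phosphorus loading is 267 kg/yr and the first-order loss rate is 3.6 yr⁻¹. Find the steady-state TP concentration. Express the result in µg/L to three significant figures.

0.0751 µg/L

Outflow Q = 0.0722 m³/s × 3.156e+07 s/yr = 2.278e+06 m³/yr.
Steady-state CSTR mass balance: W = Q·C + k·V·C, so C = W/(Q + kV).
Q + kV = 2.278e+06 + 3.6·9.87e+08 = 3.555e+09 m³/yr.
C = 267/3.555e+09 = 7.51e-08 kg/m³ = 7.51e-05 mg/L = 0.0751 µg/L.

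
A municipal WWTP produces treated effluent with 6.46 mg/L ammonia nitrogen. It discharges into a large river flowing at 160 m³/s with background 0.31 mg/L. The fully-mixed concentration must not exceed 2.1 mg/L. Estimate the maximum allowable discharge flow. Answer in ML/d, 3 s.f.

Mass balance at complete mixing: C_std·(Q_w + Q_r) = Q_w·C_e + Q_r·C_b.
Rearranging, Q_w = Q_r·(C_std − C_b)/(C_e − C_std) = 160·(2.1 − 0.31) / (6.46 − 2.1) = 65.69 m³/s.
= 5675 ML/d.

5680 ML/d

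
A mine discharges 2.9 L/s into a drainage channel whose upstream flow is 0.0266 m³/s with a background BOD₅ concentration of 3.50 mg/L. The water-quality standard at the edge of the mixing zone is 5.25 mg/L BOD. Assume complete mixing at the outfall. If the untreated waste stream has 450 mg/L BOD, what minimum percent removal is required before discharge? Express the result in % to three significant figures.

2.9 L/s = 0.0029 m³/s.
Mass balance: 5.25·0.0295 = 0.0029·Cₑ + 0.0266·3.5.
Cₑ = (0.1549 − 0.0931) / 0.0029 = 21.3 mg/L.
Required removal = 1 − 21.3/450 = 95.27 %.

95.3 %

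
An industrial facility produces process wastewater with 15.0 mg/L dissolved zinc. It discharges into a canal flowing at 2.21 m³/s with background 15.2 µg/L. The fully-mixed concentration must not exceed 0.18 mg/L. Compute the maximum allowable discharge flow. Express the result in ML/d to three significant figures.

15.2 µg/L = 0.0152 mg/L.
Mass balance at complete mixing: C_std·(Q_w + Q_r) = Q_w·C_e + Q_r·C_b.
Rearranging, Q_w = Q_r·(C_std − C_b)/(C_e − C_std) = 2.21·(0.18 − 0.0152) / (15 − 0.18) = 0.02458 m³/s.
= 2.123 ML/d.

2.12 ML/d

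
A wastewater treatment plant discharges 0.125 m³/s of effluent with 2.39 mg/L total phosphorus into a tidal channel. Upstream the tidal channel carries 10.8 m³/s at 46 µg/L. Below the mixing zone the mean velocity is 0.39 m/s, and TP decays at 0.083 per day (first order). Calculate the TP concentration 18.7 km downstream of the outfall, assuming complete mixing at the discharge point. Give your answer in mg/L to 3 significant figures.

46 µg/L = 0.046 mg/L.
After complete mixing, C₀ = (0.125·2.39 + 10.8·0.046) / 10.93 = 0.07282 mg/L.
Travel time t = 1.87e+04 m / 0.39 m/s = 4.795e+04 s = 0.555 d.
C = 0.07282·exp(−0.083·0.555) = 0.07282·0.955 = 0.06954 mg/L.

0.0695 mg/L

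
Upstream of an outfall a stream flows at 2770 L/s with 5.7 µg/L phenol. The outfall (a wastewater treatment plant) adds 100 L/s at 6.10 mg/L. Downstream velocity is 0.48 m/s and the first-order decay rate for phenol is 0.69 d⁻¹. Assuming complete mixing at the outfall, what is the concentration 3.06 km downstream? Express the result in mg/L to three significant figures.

100 L/s = 0.1 m³/s.
2770 L/s = 2.77 m³/s.
5.7 µg/L = 0.0057 mg/L.
After complete mixing, C₀ = (0.1·6.1 + 2.77·0.0057) / 2.87 = 0.218 mg/L.
Travel time t = 3060 m / 0.48 m/s = 6375 s = 0.07378 d.
C = 0.218·exp(−0.69·0.07378) = 0.218·0.9504 = 0.2072 mg/L.

0.207 mg/L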